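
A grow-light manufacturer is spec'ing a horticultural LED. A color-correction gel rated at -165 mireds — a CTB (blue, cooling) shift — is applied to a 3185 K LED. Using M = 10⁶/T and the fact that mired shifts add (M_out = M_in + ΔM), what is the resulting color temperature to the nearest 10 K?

6710 K

M_in = 10⁶/3185 = 313.97 mireds.
M_out = 313.97 + (-165) = 148.97 mireds.
T_out = 10⁶/148.97 = 6712.7 K → 6710 K.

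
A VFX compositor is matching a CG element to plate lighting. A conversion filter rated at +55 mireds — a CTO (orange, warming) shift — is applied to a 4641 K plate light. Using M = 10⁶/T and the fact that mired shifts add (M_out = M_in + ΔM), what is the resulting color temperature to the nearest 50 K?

M_in = 10⁶/4641 = 215.47 mireds.
M_out = 215.47 + (+55) = 270.47 mireds.
T_out = 10⁶/270.47 = 3697.3 K → 3700 K.

3700 K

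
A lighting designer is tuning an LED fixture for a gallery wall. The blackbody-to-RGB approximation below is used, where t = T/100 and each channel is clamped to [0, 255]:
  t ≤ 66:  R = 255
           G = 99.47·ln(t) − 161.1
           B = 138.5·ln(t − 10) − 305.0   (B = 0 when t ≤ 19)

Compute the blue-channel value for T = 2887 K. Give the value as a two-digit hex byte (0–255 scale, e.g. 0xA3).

t = 2887/100 = 28.87; the t ≤ 66 branch applies.
B = 138.5·ln(28.87 − 10) − 305.0 = 138.5·ln 18.87 − 305.0 = 138.5·2.9376 − 305.0 = 101.854.
Rounded: 102; in hex, 0x66.

0x66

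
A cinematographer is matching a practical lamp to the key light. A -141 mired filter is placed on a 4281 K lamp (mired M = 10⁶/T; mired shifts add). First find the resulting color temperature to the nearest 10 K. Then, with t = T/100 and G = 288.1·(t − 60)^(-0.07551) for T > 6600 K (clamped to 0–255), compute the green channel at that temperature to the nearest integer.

215

M_in = 10⁶/4281 = 233.59; M_out = 233.59 + (-141) = 92.59.
T_out = 10⁶/92.59 = 10800.3 K → 10800 K; t = 108.
G = 288.1·(108 − 60)^(-0.07551) = 288.1·48^(-0.07551) = 288.1·0.74653 = 215.076.
Rounded: 215.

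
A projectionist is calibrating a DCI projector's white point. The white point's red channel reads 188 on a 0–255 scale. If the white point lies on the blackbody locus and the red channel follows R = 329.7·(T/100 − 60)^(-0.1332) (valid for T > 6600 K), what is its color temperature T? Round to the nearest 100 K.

(t − 60)^(-0.1332) = 188/329.7 = 0.57022.
t − 60 = 0.57022^(1/-0.1332) = 0.57022^(-7.508) = 67.848, so t = 127.848.
T = 100·t = 12785 K → 12800 K to the nearest 100 K.

12800 K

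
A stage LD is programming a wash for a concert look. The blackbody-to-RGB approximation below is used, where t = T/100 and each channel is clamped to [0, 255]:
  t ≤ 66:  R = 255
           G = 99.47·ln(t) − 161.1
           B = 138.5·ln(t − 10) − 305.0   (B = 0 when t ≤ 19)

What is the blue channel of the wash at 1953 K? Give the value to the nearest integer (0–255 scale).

t = 1953/100 = 19.53; the t ≤ 66 branch applies.
B = 138.5·ln(19.53 − 10) − 305.0 = 138.5·ln 9.53 − 305.0 = 138.5·2.2544 − 305.0 = 7.241.
Rounded: 7.

7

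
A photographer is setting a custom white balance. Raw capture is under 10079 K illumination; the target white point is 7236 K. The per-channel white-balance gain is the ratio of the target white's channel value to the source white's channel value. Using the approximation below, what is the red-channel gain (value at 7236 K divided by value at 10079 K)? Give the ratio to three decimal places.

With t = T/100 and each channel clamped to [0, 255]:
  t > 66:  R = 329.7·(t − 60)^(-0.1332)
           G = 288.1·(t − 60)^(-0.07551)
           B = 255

1.172

At 10079 K (t = 100.79):
  R = 329.7·(100.79 − 60)^(-0.1332) = 329.7·40.79^(-0.1332) = 329.7·0.61020 = 201.184.
At 7236 K (t = 72.36):
  R = 329.7·(72.36 − 60)^(-0.1332) = 329.7·12.36^(-0.1332) = 329.7·0.71539 = 235.864.
Gain = 235.864 / 201.184 = 1.1724 → 1.172.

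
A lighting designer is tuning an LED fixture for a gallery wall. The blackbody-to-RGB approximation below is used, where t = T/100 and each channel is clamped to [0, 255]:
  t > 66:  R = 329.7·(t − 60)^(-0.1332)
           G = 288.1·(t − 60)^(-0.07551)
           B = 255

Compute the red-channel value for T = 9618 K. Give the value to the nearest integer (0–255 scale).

t = 9618/100 = 96.18; the t > 66 branch applies.
R = 329.7·(96.18 − 60)^(-0.1332) = 329.7·36.18^(-0.1332) = 329.7·0.62003 = 204.424.
Rounded: 204.

204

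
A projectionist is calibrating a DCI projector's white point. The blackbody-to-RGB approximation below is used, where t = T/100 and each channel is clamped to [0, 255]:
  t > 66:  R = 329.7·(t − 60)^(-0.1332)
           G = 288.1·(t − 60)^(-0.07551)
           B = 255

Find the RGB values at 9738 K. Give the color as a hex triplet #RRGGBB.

t = 9738/100 = 97.38; the t > 66 branch applies.
R = 329.7·(97.38 − 60)^(-0.1332) = 329.7·37.38^(-0.1332) = 329.7·0.61734 = 203.537.
G = 288.1·(97.38 − 60)^(-0.07551) = 288.1·37.38^(-0.07551) = 288.1·0.76076 = 219.176.
B = 255 by definition for t > 66.
Rounded: (204, 219, 255).
In hex: #CCDBFF.

#CCDBFF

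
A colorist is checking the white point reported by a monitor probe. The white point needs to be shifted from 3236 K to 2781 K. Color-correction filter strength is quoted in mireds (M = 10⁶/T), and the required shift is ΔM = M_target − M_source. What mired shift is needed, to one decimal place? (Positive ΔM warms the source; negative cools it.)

M_source = 10⁶/3236 = 309.023; M_target = 10⁶/2781 = 359.583.
ΔM = 359.583 − 309.023 = 50.559 → +50.6 mireds, a warming shift.

+50.6 mireds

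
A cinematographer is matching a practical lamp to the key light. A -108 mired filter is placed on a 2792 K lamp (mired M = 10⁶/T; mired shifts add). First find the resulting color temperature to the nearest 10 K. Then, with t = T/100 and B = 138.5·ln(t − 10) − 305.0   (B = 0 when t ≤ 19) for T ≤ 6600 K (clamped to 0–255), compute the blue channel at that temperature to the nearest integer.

M_in = 10⁶/2792 = 358.17; M_out = 358.17 + (-108) = 250.17.
T_out = 10⁶/250.17 = 3997.3 K → 4000 K; t = 40.
B = 138.5·ln(40 − 10) − 305.0 = 138.5·ln 30 − 305.0 = 138.5·3.4012 − 305.0 = 166.066.
Rounded: 166.

166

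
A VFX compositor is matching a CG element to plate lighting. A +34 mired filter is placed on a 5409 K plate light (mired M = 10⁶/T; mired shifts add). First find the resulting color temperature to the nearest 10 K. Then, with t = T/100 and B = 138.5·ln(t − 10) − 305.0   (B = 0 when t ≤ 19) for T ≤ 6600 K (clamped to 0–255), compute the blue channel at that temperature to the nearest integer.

190

M_in = 10⁶/5409 = 184.88; M_out = 184.88 + (+34) = 218.88.
T_out = 10⁶/218.88 = 4568.8 K → 4570 K; t = 45.7.
B = 138.5·ln(45.7 − 10) − 305.0 = 138.5·ln 35.7 − 305.0 = 138.5·3.5752 − 305.0 = 190.158.
Rounded: 190.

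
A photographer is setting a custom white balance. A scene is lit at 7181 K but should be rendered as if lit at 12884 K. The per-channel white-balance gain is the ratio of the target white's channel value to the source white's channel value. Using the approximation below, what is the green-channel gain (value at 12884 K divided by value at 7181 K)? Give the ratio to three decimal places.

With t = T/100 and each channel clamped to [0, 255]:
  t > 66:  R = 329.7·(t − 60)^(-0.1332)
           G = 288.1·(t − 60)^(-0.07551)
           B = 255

At 7181 K (t = 71.81):
  G = 288.1·(71.81 − 60)^(-0.07551) = 288.1·11.81^(-0.07551) = 288.1·0.82992 = 239.099.
At 12884 K (t = 128.84):
  G = 288.1·(128.84 − 60)^(-0.07551) = 288.1·68.84^(-0.07551) = 288.1·0.72648 = 209.299.
Gain = 209.299 / 239.099 = 0.8754 → 0.875.

0.875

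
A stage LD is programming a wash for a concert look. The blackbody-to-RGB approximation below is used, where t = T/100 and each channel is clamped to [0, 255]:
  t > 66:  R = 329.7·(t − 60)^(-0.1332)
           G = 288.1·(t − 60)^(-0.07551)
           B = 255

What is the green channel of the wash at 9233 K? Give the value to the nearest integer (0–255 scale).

t = 9233/100 = 92.33; the t > 66 branch applies.
G = 288.1·(92.33 − 60)^(-0.07551) = 288.1·32.33^(-0.07551) = 288.1·0.76915 = 221.591.
Rounded: 222.

222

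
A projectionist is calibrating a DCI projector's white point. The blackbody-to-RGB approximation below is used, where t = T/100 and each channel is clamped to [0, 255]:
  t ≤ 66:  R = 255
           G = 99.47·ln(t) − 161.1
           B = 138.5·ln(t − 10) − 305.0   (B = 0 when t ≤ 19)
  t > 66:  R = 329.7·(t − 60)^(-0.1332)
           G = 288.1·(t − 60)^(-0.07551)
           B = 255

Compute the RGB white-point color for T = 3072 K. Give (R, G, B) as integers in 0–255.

(255, 180, 115)

t = 3072/100 = 30.72; the t ≤ 66 branch applies.
R = 255 by definition for t ≤ 66.
G = 99.47·ln 30.72 − 161.1 = 99.47·3.4249 − 161.1 = 179.576.
B = 138.5·ln(30.72 − 10) − 305.0 = 138.5·ln 20.72 − 305.0 = 138.5·3.0311 − 305.0 = 114.807.
Rounded: (255, 180, 115).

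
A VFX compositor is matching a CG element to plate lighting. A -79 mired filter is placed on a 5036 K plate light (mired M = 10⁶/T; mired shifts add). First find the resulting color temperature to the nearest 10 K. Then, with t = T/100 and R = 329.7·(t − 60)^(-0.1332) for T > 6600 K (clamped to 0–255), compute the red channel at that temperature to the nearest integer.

216

M_in = 10⁶/5036 = 198.57; M_out = 198.57 + (-79) = 119.57.
T_out = 10⁶/119.57 = 8363.3 K → 8360 K; t = 83.6.
R = 329.7·(83.6 − 60)^(-0.1332) = 329.7·23.6^(-0.1332) = 329.7·0.65634 = 216.395.
Rounded: 216.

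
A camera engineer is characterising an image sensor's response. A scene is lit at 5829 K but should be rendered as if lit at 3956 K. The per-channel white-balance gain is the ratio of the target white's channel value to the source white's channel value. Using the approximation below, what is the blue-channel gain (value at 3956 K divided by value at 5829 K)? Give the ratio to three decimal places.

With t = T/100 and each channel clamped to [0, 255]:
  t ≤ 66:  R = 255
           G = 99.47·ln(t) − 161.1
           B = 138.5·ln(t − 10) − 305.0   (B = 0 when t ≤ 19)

0.707

At 5829 K (t = 58.29):
  B = 138.5·ln(58.29 − 10) − 305.0 = 138.5·ln 48.29 − 305.0 = 138.5·3.8772 − 305.0 = 231.996.
At 3956 K (t = 39.56):
  B = 138.5·ln(39.56 − 10) − 305.0 = 138.5·ln 29.56 − 305.0 = 138.5·3.3864 − 305.0 = 164.019.
Gain = 164.019 / 231.996 = 0.7070 → 0.707.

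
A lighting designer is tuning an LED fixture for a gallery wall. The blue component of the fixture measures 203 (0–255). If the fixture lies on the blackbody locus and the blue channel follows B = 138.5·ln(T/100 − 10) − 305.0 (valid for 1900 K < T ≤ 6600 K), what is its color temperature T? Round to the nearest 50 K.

4900 K

ln(t − 10) = (203 + 305.0) / 138.5 = 3.6679.
t − 10 = e^3.6679 = 39.168, so t = 49.168.
T = 100·t = 4917 K → 4900 K to the nearest 50 K.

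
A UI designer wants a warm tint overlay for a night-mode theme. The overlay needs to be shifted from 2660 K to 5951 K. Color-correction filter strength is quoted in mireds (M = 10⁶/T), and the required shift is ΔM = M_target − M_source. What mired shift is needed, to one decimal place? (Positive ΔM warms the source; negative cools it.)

-207.9 mireds

M_source = 10⁶/2660 = 375.940; M_target = 10⁶/5951 = 168.039.
ΔM = 168.039 − 375.940 = -207.901 → -207.9 mireds, a cooling shift.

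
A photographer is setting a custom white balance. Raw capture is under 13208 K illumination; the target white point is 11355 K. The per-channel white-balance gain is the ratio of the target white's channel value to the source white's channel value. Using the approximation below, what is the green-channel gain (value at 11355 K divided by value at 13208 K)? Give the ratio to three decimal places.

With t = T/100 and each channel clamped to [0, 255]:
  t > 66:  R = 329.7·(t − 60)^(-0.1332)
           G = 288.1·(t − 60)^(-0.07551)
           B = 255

At 13208 K (t = 132.08):
  G = 288.1·(132.08 − 60)^(-0.07551) = 288.1·72.08^(-0.07551) = 288.1·0.72396 = 208.574.
At 11355 K (t = 113.55):
  G = 288.1·(113.55 − 60)^(-0.07551) = 288.1·53.55^(-0.07551) = 288.1·0.74039 = 213.307.
Gain = 213.307 / 208.574 = 1.0227 → 1.023.

1.023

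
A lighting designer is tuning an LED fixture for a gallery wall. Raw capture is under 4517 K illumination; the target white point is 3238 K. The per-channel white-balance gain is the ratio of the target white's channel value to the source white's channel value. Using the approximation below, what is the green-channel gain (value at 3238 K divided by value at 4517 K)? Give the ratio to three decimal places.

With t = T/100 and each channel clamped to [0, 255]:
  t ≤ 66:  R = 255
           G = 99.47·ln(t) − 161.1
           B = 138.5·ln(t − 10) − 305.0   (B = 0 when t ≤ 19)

0.848

At 4517 K (t = 45.17):
  G = 99.47·ln 45.17 − 161.1 = 99.47·3.8104 − 161.1 = 217.924.
At 3238 K (t = 32.38):
  G = 99.47·ln 32.38 − 161.1 = 99.47·3.4775 − 161.1 = 184.811.
Gain = 184.811 / 217.924 = 0.8481 → 0.848.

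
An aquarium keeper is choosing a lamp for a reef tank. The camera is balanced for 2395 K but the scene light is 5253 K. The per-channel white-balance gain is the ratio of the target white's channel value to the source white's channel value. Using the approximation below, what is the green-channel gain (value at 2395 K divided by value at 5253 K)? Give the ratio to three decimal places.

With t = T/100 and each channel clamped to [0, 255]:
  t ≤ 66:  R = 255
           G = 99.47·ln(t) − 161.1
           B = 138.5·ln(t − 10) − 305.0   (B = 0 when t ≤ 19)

At 5253 K (t = 52.53):
  G = 99.47·ln 52.53 − 161.1 = 99.47·3.9614 − 161.1 = 232.939.
At 2395 K (t = 23.95):
  G = 99.47·ln 23.95 − 161.1 = 99.47·3.1760 − 161.1 = 154.814.
Gain = 154.814 / 232.939 = 0.6646 → 0.665.

0.665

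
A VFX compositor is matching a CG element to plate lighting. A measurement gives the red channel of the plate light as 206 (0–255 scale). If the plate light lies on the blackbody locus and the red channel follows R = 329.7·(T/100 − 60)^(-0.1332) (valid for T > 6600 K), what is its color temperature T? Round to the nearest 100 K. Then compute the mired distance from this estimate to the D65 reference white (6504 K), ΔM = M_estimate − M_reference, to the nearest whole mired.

-47 mireds

(t − 60)^(-0.1332) = 206/329.7 = 0.62481.
t − 60 = 0.62481^(1/-0.1332) = 0.62481^(-7.508) = 34.152, so t = 94.152.
T = 100·t = 9415 K → 9400 K to the nearest 100 K.
M_estimate = 10⁶/9400 = 106.38; M_reference = 10⁶/6504 = 153.75.
ΔM = 106.38 − 153.75 = -47.37 → -47 mireds.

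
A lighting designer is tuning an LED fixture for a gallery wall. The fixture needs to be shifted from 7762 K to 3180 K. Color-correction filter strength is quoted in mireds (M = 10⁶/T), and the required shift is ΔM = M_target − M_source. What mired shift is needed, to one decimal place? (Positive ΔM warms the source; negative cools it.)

M_source = 10⁶/7762 = 128.833; M_target = 10⁶/3180 = 314.465.
ΔM = 314.465 − 128.833 = 185.633 → +185.6 mireds, a warming shift.

+185.6 mireds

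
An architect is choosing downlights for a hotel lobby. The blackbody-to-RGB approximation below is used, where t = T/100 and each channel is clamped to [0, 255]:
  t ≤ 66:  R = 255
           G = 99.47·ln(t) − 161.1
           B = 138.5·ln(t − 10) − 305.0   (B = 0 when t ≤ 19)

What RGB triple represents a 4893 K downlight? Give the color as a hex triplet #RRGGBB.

t = 4893/100 = 48.93; the t ≤ 66 branch applies.
R = 255 by definition for t ≤ 66.
G = 99.47·ln 48.93 − 161.1 = 99.47·3.8904 − 161.1 = 225.877.
B = 138.5·ln(48.93 − 10) − 305.0 = 138.5·ln 38.93 − 305.0 = 138.5·3.6618 − 305.0 = 202.154.
Rounded: (255, 226, 202).
In hex: #FFE2CA.

#FFE2CA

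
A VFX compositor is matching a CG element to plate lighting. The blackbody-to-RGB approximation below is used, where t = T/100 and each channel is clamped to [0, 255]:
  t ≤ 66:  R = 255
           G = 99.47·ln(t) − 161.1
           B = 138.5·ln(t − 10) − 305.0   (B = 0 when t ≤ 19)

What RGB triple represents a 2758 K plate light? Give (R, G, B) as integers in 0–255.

t = 2758/100 = 27.58; the t ≤ 66 branch applies.
R = 255 by definition for t ≤ 66.
G = 99.47·ln 27.58 − 161.1 = 99.47·3.3171 − 161.1 = 168.851.
B = 138.5·ln(27.58 − 10) − 305.0 = 138.5·ln 17.58 − 305.0 = 138.5·2.8668 − 305.0 = 92.047.
Rounded: (255, 169, 92).

(255, 169, 92)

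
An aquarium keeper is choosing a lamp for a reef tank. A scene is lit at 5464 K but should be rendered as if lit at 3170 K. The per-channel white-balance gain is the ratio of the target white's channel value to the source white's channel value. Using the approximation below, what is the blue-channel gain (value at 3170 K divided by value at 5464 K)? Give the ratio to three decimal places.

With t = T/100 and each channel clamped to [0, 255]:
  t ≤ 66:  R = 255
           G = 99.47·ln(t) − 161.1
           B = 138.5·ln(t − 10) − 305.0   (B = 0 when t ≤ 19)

0.548

At 5464 K (t = 54.64):
  B = 138.5·ln(54.64 − 10) − 305.0 = 138.5·ln 44.64 − 305.0 = 138.5·3.7986 − 305.0 = 221.110.
At 3170 K (t = 31.7):
  B = 138.5·ln(31.7 − 10) − 305.0 = 138.5·ln 21.7 − 305.0 = 138.5·3.0773 − 305.0 = 121.208.
Gain = 121.208 / 221.110 = 0.5482 → 0.548.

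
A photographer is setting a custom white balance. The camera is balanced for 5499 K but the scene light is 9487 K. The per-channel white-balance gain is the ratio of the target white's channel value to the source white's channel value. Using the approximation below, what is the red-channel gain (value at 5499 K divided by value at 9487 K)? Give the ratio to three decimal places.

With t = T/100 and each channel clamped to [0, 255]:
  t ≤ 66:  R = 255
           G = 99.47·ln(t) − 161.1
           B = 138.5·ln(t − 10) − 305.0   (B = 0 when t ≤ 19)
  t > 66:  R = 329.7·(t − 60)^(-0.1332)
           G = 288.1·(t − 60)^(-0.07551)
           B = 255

At 9487 K (t = 94.87):
  R = 329.7·(94.87 − 60)^(-0.1332) = 329.7·34.87^(-0.1332) = 329.7·0.62308 = 205.430.
At 5499 K (t = 54.99):
  R = 255 by definition for t ≤ 66.
Gain = 255.000 / 205.430 = 1.2413 → 1.241.

1.241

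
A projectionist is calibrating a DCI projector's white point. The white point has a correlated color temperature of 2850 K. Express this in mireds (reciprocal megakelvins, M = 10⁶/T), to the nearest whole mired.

M = 10⁶ / 2850 = 350.877 → 351 mireds.

351 mireds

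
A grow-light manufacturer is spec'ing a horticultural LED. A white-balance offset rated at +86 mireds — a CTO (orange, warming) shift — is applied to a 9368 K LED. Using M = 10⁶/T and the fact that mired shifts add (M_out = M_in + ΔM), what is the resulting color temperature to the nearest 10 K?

M_in = 10⁶/9368 = 106.75 mireds.
M_out = 106.75 + (+86) = 192.75 mireds.
T_out = 10⁶/192.75 = 5188.2 K → 5190 K.

5190 K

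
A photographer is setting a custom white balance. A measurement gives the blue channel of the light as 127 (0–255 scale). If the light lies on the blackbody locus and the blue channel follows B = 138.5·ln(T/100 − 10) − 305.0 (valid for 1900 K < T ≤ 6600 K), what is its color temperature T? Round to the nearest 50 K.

ln(t − 10) = (127 + 305.0) / 138.5 = 3.1191.
t − 10 = e^3.1191 = 22.627, so t = 32.627.
T = 100·t = 3263 K → 3250 K to the nearest 50 K.

3250 K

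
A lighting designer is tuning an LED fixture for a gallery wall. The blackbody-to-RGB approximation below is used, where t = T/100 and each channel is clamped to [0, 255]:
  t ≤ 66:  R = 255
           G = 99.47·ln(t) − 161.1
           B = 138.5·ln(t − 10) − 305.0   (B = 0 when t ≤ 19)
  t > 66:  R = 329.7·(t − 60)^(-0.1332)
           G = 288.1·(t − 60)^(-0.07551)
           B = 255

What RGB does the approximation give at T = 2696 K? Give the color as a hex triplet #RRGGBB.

t = 2696/100 = 26.96; the t ≤ 66 branch applies.
R = 255 by definition for t ≤ 66.
G = 99.47·ln 26.96 − 161.1 = 99.47·3.2944 − 161.1 = 166.589.
B = 138.5·ln(26.96 − 10) − 305.0 = 138.5·ln 16.96 − 305.0 = 138.5·2.8309 − 305.0 = 87.074.
Rounded: (255, 167, 87).
In hex: #FFA757.

#FFA757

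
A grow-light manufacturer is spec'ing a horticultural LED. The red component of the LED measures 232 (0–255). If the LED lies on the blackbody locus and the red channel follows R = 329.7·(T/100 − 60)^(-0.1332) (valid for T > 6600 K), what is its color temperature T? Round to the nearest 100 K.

7400 K

(t − 60)^(-0.1332) = 232/329.7 = 0.70367.
t − 60 = 0.70367^(1/-0.1332) = 0.70367^(-7.508) = 13.992, so t = 73.992.
T = 100·t = 7399 K → 7400 K to the nearest 100 K.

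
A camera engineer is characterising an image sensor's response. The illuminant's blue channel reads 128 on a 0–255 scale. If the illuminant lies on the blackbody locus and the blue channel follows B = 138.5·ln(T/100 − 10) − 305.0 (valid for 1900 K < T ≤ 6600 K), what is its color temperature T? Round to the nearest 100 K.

ln(t − 10) = (128 + 305.0) / 138.5 = 3.1264.
t − 10 = e^3.1264 = 22.791, so t = 32.791.
T = 100·t = 3279 K → 3300 K to the nearest 100 K.

3300 K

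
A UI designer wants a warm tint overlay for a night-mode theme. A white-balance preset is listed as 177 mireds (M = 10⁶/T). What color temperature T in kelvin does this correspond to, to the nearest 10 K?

5650 K

T = 10⁶ / 177 = 5649.72 K → 5650 K.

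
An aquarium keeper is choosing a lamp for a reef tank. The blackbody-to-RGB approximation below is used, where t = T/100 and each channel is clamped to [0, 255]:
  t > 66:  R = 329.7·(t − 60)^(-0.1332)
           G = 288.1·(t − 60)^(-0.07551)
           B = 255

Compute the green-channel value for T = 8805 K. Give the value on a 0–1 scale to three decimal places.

t = 8805/100 = 88.05; the t > 66 branch applies.
G = 288.1·(88.05 − 60)^(-0.07551) = 288.1·28.05^(-0.07551) = 288.1·0.77744 = 223.980.
On a 0–1 scale: 223.980/255 = 0.8784 → 0.878.

0.878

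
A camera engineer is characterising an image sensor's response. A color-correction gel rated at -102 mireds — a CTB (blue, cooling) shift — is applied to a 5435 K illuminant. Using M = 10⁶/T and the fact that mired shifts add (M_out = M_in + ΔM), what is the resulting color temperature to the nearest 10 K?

12200 K

M_in = 10⁶/5435 = 183.99 mireds.
M_out = 183.99 + (-102) = 81.99 mireds.
T_out = 10⁶/81.99 = 12196.2 K → 12200 K.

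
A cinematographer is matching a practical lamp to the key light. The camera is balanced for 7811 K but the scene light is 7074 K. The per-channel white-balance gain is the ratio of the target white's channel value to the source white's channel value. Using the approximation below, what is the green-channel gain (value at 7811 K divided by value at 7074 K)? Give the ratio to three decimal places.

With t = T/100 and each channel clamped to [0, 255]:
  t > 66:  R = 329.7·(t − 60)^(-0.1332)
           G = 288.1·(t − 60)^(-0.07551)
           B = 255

0.961

At 7074 K (t = 70.74):
  G = 288.1·(70.74 − 60)^(-0.07551) = 288.1·10.74^(-0.07551) = 288.1·0.83589 = 240.820.
At 7811 K (t = 78.11):
  G = 288.1·(78.11 − 60)^(-0.07551) = 288.1·18.11^(-0.07551) = 288.1·0.80355 = 231.504.
Gain = 231.504 / 240.820 = 0.9613 → 0.961.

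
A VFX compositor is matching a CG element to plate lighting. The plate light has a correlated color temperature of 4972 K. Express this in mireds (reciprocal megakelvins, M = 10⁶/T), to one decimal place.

201.1 mireds

M = 10⁶ / 4972 = 201.126 → 201.1 mireds.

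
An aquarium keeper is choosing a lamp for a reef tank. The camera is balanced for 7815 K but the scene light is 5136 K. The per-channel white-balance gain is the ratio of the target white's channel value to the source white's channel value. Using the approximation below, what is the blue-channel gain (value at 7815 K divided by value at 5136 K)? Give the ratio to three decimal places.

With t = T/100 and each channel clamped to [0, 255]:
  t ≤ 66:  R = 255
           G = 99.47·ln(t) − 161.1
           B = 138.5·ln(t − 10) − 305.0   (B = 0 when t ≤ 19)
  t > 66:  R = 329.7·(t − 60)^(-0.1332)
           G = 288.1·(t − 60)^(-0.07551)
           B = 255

At 5136 K (t = 51.36):
  B = 138.5·ln(51.36 − 10) − 305.0 = 138.5·ln 41.36 − 305.0 = 138.5·3.7223 − 305.0 = 210.541.
At 7815 K (t = 78.15):
  B = 255 by definition for t > 66.
Gain = 255.000 / 210.541 = 1.2112 → 1.211.

1.211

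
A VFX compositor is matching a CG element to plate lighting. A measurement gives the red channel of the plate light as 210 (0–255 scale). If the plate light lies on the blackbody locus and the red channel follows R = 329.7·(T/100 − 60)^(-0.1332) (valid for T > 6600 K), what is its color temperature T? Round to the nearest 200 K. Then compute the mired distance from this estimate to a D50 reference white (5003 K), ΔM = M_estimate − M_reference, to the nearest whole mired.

(t − 60)^(-0.1332) = 210/329.7 = 0.63694.
t − 60 = 0.63694^(1/-0.1332) = 0.63694^(-7.508) = 29.561, so t = 89.561.
T = 100·t = 8956 K → 9000 K to the nearest 200 K.
M_estimate = 10⁶/9000 = 111.11; M_reference = 10⁶/5003 = 199.88.
ΔM = 111.11 − 199.88 = -88.77 → -89 mireds.

-89 mireds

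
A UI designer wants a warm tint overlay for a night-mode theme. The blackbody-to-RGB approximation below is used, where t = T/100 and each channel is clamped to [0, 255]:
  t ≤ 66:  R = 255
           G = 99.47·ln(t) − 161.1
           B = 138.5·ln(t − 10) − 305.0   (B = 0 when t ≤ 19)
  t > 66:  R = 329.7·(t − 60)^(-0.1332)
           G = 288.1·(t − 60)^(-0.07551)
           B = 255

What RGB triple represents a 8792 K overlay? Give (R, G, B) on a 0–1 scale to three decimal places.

t = 8792/100 = 87.92; the t > 66 branch applies.
R = 329.7·(87.92 − 60)^(-0.1332) = 329.7·27.92^(-0.1332) = 329.7·0.64181 = 211.604.
G = 288.1·(87.92 − 60)^(-0.07551) = 288.1·27.92^(-0.07551) = 288.1·0.77771 = 224.059.
B = 255 by definition for t > 66.
Dividing each by 255: (0.8298, 0.8787, 1.0000) → (0.830, 0.879, 1.000).

(0.830, 0.879, 1.000)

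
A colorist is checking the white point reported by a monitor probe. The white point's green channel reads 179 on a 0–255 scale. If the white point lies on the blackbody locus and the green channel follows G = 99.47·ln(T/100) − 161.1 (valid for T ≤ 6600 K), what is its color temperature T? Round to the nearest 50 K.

3050 K

ln t = (179 + 161.1) / 99.47 = 3.4191.
t = e^3.4191 = 30.543.
T = 100·t = 3054 K → 3050 K to the nearest 50 K.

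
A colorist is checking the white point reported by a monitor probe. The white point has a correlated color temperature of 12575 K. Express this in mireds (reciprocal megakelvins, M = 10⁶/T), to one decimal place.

79.5 mireds

M = 10⁶ / 12575 = 79.523 → 79.5 mireds.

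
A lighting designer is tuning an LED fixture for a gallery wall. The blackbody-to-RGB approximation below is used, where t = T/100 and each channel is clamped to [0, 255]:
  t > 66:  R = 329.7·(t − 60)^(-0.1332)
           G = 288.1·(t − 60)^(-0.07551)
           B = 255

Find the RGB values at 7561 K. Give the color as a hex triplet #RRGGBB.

t = 7561/100 = 75.61; the t > 66 branch applies.
R = 329.7·(75.61 − 60)^(-0.1332) = 329.7·15.61^(-0.1332) = 329.7·0.69349 = 228.643.
G = 288.1·(75.61 − 60)^(-0.07551) = 288.1·15.61^(-0.07551) = 288.1·0.81262 = 234.115.
B = 255 by definition for t > 66.
Rounded: (229, 234, 255).
In hex: #E5EAFF.

#E5EAFF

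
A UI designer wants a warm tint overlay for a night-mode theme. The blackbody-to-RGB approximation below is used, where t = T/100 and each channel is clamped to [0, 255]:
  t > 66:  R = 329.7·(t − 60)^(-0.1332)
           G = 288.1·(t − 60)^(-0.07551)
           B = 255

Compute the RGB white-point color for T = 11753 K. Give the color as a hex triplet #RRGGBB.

#C0D4FF

t = 11753/100 = 117.53; the t > 66 branch applies.
R = 329.7·(117.53 − 60)^(-0.1332) = 329.7·57.53^(-0.1332) = 329.7·0.58288 = 192.177.
G = 288.1·(117.53 − 60)^(-0.07551) = 288.1·57.53^(-0.07551) = 288.1·0.73639 = 212.155.
B = 255 by definition for t > 66.
Rounded: (192, 212, 255).
In hex: #C0D4FF.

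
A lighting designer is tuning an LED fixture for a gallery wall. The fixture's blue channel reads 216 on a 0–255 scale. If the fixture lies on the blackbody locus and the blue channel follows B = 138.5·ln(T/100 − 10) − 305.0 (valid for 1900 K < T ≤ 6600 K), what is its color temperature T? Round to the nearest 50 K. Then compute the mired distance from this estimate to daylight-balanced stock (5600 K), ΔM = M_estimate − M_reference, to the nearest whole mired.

+10 mireds

ln(t − 10) = (216 + 305.0) / 138.5 = 3.7617.
t − 10 = e^3.7617 = 43.023, so t = 53.023.
T = 100·t = 5302 K → 5300 K to the nearest 50 K.
M_estimate = 10⁶/5300 = 188.68; M_reference = 10⁶/5600 = 178.57.
ΔM = 188.68 − 178.57 = 10.11 → +10 mireds.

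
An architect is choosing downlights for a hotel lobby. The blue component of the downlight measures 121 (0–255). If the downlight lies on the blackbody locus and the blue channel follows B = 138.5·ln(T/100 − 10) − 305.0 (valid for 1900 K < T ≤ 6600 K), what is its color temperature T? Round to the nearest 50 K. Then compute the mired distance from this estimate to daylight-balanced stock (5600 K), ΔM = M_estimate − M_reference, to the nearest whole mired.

+139 mireds

ln(t − 10) = (121 + 305.0) / 138.5 = 3.0758.
t − 10 = e^3.0758 = 21.667, so t = 31.667.
T = 100·t = 3167 K → 3150 K to the nearest 50 K.
M_estimate = 10⁶/3150 = 317.46; M_reference = 10⁶/5600 = 178.57.
ΔM = 317.46 − 178.57 = 138.89 → +139 mireds.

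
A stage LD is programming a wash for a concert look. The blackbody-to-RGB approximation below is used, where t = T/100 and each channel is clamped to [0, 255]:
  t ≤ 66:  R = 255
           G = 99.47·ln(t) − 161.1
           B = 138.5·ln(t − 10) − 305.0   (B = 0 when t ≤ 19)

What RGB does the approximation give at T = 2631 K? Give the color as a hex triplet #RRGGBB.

t = 2631/100 = 26.31; the t ≤ 66 branch applies.
R = 255 by definition for t ≤ 66.
G = 99.47·ln 26.31 − 161.1 = 99.47·3.2699 − 161.1 = 164.162.
B = 138.5·ln(26.31 − 10) − 305.0 = 138.5·ln 16.31 − 305.0 = 138.5·2.7918 − 305.0 = 81.661.
Rounded: (255, 164, 82).
In hex: #FFA452.

#FFA452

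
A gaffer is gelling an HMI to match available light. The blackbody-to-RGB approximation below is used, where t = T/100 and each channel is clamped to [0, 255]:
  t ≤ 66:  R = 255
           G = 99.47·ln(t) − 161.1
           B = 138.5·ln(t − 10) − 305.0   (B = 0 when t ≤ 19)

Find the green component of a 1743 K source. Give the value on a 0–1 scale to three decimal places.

0.483

t = 1743/100 = 17.43; the t ≤ 66 branch applies.
G = 99.47·ln 17.43 − 161.1 = 99.47·2.8582 − 161.1 = 123.204.
On a 0–1 scale: 123.204/255 = 0.4832 → 0.483.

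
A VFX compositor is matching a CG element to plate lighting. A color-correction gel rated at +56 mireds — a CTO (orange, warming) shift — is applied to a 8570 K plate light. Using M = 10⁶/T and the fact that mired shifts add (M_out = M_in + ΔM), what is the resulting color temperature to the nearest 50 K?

5800 K

M_in = 10⁶/8570 = 116.69 mireds.
M_out = 116.69 + (+56) = 172.69 mireds.
T_out = 10⁶/172.69 = 5790.9 K → 5800 K.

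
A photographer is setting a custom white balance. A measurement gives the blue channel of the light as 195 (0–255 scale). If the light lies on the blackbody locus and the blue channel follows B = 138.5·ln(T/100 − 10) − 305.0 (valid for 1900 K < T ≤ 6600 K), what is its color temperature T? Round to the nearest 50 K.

4700 K

ln(t − 10) = (195 + 305.0) / 138.5 = 3.6101.
t − 10 = e^3.6101 = 36.970, so t = 46.970.
T = 100·t = 4697 K → 4700 K to the nearest 50 K.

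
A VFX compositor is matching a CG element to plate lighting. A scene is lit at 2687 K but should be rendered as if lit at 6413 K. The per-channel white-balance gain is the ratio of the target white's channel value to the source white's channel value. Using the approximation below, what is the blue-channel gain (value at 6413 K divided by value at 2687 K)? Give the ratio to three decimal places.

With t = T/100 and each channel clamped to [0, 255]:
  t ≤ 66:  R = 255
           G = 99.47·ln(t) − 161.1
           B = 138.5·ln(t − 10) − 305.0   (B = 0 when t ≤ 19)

2.870

At 2687 K (t = 26.87):
  B = 138.5·ln(26.87 − 10) − 305.0 = 138.5·ln 16.87 − 305.0 = 138.5·2.8255 − 305.0 = 86.337.
At 6413 K (t = 64.13):
  B = 138.5·ln(64.13 − 10) − 305.0 = 138.5·ln 54.13 − 305.0 = 138.5·3.9914 − 305.0 = 247.807.
Gain = 247.807 / 86.337 = 2.8702 → 2.870.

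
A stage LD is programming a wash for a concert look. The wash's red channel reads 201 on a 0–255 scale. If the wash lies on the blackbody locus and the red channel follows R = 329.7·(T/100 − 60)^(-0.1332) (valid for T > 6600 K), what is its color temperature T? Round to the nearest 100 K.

(t − 60)^(-0.1332) = 201/329.7 = 0.60965.
t − 60 = 0.60965^(1/-0.1332) = 0.60965^(-7.508) = 41.071, so t = 101.071.
T = 100·t = 10107 K → 10100 K to the nearest 100 K.

10100 K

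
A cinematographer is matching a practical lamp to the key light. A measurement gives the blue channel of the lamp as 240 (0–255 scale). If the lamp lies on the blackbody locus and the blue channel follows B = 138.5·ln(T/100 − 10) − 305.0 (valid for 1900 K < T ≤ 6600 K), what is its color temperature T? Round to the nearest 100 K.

ln(t − 10) = (240 + 305.0) / 138.5 = 3.9350.
t − 10 = e^3.9350 = 51.163, so t = 61.163.
T = 100·t = 6116 K → 6100 K to the nearest 100 K.

6100 K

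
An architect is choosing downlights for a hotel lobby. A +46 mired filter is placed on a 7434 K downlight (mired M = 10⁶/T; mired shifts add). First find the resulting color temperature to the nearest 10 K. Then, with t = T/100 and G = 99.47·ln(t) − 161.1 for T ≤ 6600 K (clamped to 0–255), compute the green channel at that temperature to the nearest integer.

238

M_in = 10⁶/7434 = 134.52; M_out = 134.52 + (+46) = 180.52.
T_out = 10⁶/180.52 = 5539.6 K → 5540 K; t = 55.4.
G = 99.47·ln 55.4 − 161.1 = 99.47·4.0146 − 161.1 = 238.230.
Rounded: 238.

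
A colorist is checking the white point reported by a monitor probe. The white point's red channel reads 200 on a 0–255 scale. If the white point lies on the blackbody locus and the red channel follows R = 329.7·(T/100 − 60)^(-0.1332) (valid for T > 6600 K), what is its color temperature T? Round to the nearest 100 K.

(t − 60)^(-0.1332) = 200/329.7 = 0.60661.
t − 60 = 0.60661^(1/-0.1332) = 0.60661^(-7.508) = 42.638, so t = 102.638.
T = 100·t = 10264 K → 10300 K to the nearest 100 K.

10300 K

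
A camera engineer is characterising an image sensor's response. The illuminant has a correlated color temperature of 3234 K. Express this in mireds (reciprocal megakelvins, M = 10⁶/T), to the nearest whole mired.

309 mireds

M = 10⁶ / 3234 = 309.215 → 309 mireds.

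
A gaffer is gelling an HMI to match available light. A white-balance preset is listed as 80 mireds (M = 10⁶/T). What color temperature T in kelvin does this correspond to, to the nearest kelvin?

T = 10⁶ / 80 = 12500.00 K → 12500 K.

12500 K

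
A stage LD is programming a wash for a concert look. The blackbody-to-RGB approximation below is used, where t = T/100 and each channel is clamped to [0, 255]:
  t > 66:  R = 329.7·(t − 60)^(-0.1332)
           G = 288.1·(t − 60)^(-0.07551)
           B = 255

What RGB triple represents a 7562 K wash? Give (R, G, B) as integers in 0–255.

t = 7562/100 = 75.62; the t > 66 branch applies.
R = 329.7·(75.62 − 60)^(-0.1332) = 329.7·15.62^(-0.1332) = 329.7·0.69343 = 228.623.
G = 288.1·(75.62 − 60)^(-0.07551) = 288.1·15.62^(-0.07551) = 288.1·0.81258 = 234.104.
B = 255 by definition for t > 66.
Rounded: (229, 234, 255).

(229, 234, 255)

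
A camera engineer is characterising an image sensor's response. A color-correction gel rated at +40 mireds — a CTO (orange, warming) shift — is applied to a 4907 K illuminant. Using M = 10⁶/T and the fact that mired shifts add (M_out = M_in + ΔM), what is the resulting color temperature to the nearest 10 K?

4100 K

M_in = 10⁶/4907 = 203.79 mireds.
M_out = 203.79 + (+40) = 243.79 mireds.
T_out = 10⁶/243.79 = 4101.9 K → 4100 K.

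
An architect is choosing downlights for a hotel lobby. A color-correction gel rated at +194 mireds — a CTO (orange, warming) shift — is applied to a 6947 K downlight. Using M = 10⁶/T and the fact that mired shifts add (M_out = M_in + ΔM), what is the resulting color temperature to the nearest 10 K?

M_in = 10⁶/6947 = 143.95 mireds.
M_out = 143.95 + (+194) = 337.95 mireds.
T_out = 10⁶/337.95 = 2959.0 K → 2960 K.

2960 K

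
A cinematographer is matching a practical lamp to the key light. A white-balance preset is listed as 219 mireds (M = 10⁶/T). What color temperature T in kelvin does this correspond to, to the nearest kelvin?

T = 10⁶ / 219 = 4566.21 K → 4566 K.

4566 K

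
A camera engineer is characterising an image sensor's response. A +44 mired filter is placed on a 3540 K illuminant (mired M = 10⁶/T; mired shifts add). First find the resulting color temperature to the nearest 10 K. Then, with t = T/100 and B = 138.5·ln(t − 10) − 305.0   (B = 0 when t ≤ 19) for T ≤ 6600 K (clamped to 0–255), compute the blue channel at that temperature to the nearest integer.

M_in = 10⁶/3540 = 282.49; M_out = 282.49 + (+44) = 326.49.
T_out = 10⁶/326.49 = 3062.9 K → 3060 K; t = 30.6.
B = 138.5·ln(30.6 − 10) − 305.0 = 138.5·ln 20.6 − 305.0 = 138.5·3.0253 − 305.0 = 114.003.
Rounded: 114.

114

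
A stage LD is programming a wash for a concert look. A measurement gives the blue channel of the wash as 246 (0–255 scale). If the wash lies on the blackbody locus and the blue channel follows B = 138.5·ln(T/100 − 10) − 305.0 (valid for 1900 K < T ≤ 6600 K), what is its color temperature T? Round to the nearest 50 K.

6350 K

ln(t − 10) = (246 + 305.0) / 138.5 = 3.9783.
t − 10 = e^3.9783 = 53.428, so t = 63.428.
T = 100·t = 6343 K → 6350 K to the nearest 50 K.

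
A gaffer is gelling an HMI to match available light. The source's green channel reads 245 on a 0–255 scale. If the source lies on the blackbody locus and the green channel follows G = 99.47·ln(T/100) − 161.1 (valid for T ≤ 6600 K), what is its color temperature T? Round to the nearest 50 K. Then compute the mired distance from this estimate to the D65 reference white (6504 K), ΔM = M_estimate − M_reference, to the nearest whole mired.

ln t = (245 + 161.1) / 99.47 = 4.0826.
t = e^4.0826 = 59.302.
T = 100·t = 5930 K → 5950 K to the nearest 50 K.
M_estimate = 10⁶/5950 = 168.07; M_reference = 10⁶/6504 = 153.75.
ΔM = 168.07 − 153.75 = 14.32 → +14 mireds.

+14 mireds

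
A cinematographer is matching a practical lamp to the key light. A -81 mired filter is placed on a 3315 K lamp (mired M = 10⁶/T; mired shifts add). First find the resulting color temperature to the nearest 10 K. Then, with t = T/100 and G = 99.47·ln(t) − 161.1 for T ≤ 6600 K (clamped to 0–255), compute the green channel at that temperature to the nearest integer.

M_in = 10⁶/3315 = 301.66; M_out = 301.66 + (-81) = 220.66.
T_out = 10⁶/220.66 = 4531.9 K → 4530 K; t = 45.3.
G = 99.47·ln 45.3 − 161.1 = 99.47·3.8133 − 161.1 = 218.210.
Rounded: 218.

218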